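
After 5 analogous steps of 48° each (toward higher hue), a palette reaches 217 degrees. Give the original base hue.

337°

5 steps of 48° (toward higher hue) give a net shift of +240°.
Start = end − shift: 217 − 240 = -23 → -23 + 360 = 337°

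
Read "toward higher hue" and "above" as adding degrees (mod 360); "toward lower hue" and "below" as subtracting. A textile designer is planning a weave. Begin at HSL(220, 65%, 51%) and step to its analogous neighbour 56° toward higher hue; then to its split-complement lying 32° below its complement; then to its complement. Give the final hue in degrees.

244°

analog 56° ↑ +56°: 220 + 56 = 276°
split-comp 32° ↓ +148°: 276 + 148 = 424 → 424 − 360 = 64°
complement +180°: 64 + 180 = 244°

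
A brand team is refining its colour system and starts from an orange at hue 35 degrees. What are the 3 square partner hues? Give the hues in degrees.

35 + 90 = 125°
35 + 180 = 215°
35 + 270 = 305°

125°, 215°, 305°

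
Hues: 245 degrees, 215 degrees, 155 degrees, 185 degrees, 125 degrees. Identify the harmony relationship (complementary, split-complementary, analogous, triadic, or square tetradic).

Sort the hues: 125°, 155°, 185°, 215°, 245°.
Successive gaps around the wheel: 30°, 30°, 30°, 30°, 240°.
A run of hues at equal small steps (30°) with one large closing gap is an analogous group.

analogous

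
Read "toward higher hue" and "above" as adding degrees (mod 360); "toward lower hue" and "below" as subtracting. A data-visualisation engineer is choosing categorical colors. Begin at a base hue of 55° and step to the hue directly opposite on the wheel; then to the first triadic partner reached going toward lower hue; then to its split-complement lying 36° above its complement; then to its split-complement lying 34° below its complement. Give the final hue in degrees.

+180° (complement): 55 + 180 = 235°
−120° (triadic ↓): 235 − 120 = 115°
+216° (split-comp 36° ↑): 115 + 216 = 331°
+146° (split-comp 34° ↓): 331 + 146 = 477 → 477 − 360 = 117°

117°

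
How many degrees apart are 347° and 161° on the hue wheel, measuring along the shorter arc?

174°

|347 − 161| = 186.
The shorter arc is 360 − 186 = 174°.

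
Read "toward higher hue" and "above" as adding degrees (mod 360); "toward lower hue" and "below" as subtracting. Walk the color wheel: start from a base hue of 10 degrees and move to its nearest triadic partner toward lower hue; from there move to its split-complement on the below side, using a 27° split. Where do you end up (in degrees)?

triadic ↓ −120°: 10 − 120 = -110 → -110 + 360 = 250°
split-comp 27° ↓ +153°: 250 + 153 = 403 → 403 − 360 = 43°

43°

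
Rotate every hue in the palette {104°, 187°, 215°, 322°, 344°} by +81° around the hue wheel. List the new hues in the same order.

104 + 81 = 185°
187 + 81 = 268°
215 + 81 = 296°
322 + 81 = 403 → 403 − 360 = 43°
344 + 81 = 425 → 425 − 360 = 65°

185°, 268°, 296°, 43°, 65°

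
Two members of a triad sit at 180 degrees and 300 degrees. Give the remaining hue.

60°

A triad spaces three hues 120° apart.
The full set is {60°, 180°, 300°}.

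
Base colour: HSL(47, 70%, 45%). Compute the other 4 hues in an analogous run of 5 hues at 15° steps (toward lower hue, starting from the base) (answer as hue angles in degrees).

Analogous hues sit every 15° along the wheel.
47 − 15 = 32°
47 − 30 = 17°
47 − 45 = 2°
47 − 60 = -13 → -13 + 360 = 347°

32°, 17°, 2°, and 347°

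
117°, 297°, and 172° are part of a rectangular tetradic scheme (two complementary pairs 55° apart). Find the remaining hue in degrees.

352°

A rectangular tetradic uses two complementary pairs 55° apart: offsets 0°, 55°, 180°, 235°.
Among {117°, 172°, 297°}, 297° and 117° are a 180° pair.
The remaining hue 172° needs its own complement: 172 + 180 = 352°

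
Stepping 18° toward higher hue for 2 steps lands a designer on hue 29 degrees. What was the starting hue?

2 steps of 18° (toward higher hue) give a net shift of +36°.
Start = end − shift: 29 − 36 = -7 → -7 + 360 = 353°

353°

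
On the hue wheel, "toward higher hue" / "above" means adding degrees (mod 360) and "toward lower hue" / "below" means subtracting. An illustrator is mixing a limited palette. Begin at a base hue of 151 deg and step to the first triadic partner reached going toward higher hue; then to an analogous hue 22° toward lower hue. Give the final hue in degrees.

249°

151 + 120 = 271°   (triadic ↑)
271 − 22 = 249°   (analog 22° ↓)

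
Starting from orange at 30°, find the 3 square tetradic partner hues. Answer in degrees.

30 + 90 = 120°
30 + 180 = 210°
30 + 270 = 300°

120°, 210°, 300°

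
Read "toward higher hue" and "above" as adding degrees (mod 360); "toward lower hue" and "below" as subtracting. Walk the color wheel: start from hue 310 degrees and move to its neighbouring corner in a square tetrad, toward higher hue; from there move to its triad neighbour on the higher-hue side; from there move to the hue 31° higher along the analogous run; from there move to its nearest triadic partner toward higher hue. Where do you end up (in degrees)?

311°

310 + 90 = 400 → 400 − 360 = 40°   (square ↑)
40 + 120 = 160°   (triadic ↑)
160 + 31 = 191°   (analog 31° ↑)
191 + 120 = 311°   (triadic ↑)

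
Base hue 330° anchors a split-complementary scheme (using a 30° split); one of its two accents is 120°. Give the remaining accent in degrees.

180°

Split-complementary hues sit 30° either side of the complement.
Complement of the base 330°: 330 + 180 = 510 → 510 − 360 = 150°
The given accent 120° is 30° one side of 150°; the other accent sits 30° the other side: 150 + 30 = 180°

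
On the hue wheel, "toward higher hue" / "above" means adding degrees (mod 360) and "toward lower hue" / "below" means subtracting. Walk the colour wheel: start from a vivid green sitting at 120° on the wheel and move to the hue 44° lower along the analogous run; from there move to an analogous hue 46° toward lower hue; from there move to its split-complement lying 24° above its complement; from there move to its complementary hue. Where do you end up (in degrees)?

54°

analog 44° ↓ −44°: 120 − 44 = 76°
analog 46° ↓ −46°: 76 − 46 = 30°
split-comp 24° ↑ +204°: 30 + 204 = 234°
complement +180°: 234 + 180 = 414 → 414 − 360 = 54°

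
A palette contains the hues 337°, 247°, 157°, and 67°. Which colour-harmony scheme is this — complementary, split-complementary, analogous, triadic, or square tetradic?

Sort the hues: 67°, 157°, 247°, 337°.
Successive gaps around the wheel: 90°, 90°, 90°, 90°.
Four hues every 90° form a square tetradic scheme.

square tetradic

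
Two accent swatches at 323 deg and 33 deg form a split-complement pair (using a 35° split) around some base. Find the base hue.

The accents sit 35° either side of the complement, so the complement is their short-arc midpoint on the wheel.
Short-arc midpoint of 323° and 33°: 358°.
Base is 180° from the complement: 358 − 180 = 178°

178°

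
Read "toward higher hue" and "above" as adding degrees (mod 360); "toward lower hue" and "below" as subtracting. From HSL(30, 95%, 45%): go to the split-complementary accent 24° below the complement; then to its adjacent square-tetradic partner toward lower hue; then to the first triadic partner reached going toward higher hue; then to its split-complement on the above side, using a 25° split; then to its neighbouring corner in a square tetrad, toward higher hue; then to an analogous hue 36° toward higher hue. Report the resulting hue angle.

187°

30 + 156 = 186°   (split-comp 24° ↓)
186 − 90 = 96°   (square ↓)
96 + 120 = 216°   (triadic ↑)
216 + 205 = 421 → 421 − 360 = 61°   (split-comp 25° ↑)
61 + 90 = 151°   (square ↑)
151 + 36 = 187°   (analog 36° ↑)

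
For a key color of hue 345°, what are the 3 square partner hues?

A square tetradic scheme places four hues every 90°.
345 + 90 = 435 → 435 − 360 = 75°
345 + 180 = 525 → 525 − 360 = 165°
345 + 270 = 615 → 615 − 360 = 255°

75°, 165°, and 255°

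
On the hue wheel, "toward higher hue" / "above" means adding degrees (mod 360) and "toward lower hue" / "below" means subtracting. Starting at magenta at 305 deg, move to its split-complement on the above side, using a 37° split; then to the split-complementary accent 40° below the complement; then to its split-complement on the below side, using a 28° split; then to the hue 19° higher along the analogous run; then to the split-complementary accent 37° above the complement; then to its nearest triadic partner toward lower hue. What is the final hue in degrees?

210°

+217° (split-comp 37° ↑): 305 + 217 = 522 → 522 − 360 = 162°
+140° (split-comp 40° ↓): 162 + 140 = 302°
+152° (split-comp 28° ↓): 302 + 152 = 454 → 454 − 360 = 94°
+19° (analog 19° ↑): 94 + 19 = 113°
+217° (split-comp 37° ↑): 113 + 217 = 330°
−120° (triadic ↓): 330 − 120 = 210°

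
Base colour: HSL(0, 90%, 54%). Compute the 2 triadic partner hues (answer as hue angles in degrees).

A triad places three hues 120° apart.
0 + 120 = 120°
0 + 240 = 240°

120° and 240°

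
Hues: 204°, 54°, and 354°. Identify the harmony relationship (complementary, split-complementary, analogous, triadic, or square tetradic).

split-complementary

Sort the hues: 54°, 204°, 354°.
Successive gaps around the wheel: 150°, 150°, 60°.
Two 150° gaps and one 60° gap — a base hue opposite a pair of accents 30° either side of its complement — is the split-complementary pattern.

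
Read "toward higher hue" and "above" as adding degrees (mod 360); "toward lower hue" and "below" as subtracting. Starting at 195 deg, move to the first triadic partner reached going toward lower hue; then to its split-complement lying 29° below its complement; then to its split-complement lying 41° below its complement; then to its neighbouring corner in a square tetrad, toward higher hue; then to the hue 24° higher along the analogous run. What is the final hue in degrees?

119°

triadic ↓ −120°: 195 − 120 = 75°
split-comp 29° ↓ +151°: 75 + 151 = 226°
split-comp 41° ↓ +139°: 226 + 139 = 365 → 365 − 360 = 5°
square ↑ +90°: 5 + 90 = 95°
analog 24° ↑ +24°: 95 + 24 = 119°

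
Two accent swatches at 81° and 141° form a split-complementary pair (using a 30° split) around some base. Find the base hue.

291°

The accents sit 30° either side of the complement, so the complement is their short-arc midpoint on the wheel.
Short-arc midpoint of 81° and 141°: 111°.
Base is 180° from the complement: 111 − 180 = -69 → -69 + 360 = 291°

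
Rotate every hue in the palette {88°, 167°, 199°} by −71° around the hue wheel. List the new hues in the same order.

88 − 71 = 17°
167 − 71 = 96°
199 − 71 = 128°

17°, 96°, 128°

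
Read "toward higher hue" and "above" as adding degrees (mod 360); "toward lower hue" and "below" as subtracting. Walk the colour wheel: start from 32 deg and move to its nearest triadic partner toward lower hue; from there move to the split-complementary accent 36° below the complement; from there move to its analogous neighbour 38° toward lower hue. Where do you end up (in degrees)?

−120° (triadic ↓): 32 − 120 = -88 → -88 + 360 = 272°
+144° (split-comp 36° ↓): 272 + 144 = 416 → 416 − 360 = 56°
−38° (analog 38° ↓): 56 − 38 = 18°

18°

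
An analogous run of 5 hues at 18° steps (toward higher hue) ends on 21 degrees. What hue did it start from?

4 steps of 18° (toward higher hue) give a net shift of +72°.
Start = end − shift: 21 − 72 = -51 → -51 + 360 = 309°

309°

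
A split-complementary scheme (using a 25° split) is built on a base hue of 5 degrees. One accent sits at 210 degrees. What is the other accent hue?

Split-complementary hues sit 25° either side of the complement.
Complement of the base 5°: 5 + 180 = 185°
The given accent 210° is 25° one side of 185°; the other accent sits 25° the other side: 185 − 25 = 160°

160°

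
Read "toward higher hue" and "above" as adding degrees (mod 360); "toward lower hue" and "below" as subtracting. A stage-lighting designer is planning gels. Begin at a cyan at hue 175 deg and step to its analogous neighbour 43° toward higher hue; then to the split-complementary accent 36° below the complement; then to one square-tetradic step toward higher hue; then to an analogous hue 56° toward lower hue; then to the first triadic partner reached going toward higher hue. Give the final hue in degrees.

156°

+43° (analog 43° ↑): 175 + 43 = 218°
+144° (split-comp 36° ↓): 218 + 144 = 362 → 362 − 360 = 2°
+90° (square ↑): 2 + 90 = 92°
−56° (analog 56° ↓): 92 − 56 = 36°
+120° (triadic ↑): 36 + 120 = 156°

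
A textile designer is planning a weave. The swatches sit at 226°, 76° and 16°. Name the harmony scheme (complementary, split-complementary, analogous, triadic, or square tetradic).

Sort the hues: 16°, 76°, 226°.
Successive gaps around the wheel: 60°, 150°, 150°.
Two 150° gaps and one 60° gap — a base hue opposite a pair of accents 30° either side of its complement — is the split-complementary pattern.

split-complementary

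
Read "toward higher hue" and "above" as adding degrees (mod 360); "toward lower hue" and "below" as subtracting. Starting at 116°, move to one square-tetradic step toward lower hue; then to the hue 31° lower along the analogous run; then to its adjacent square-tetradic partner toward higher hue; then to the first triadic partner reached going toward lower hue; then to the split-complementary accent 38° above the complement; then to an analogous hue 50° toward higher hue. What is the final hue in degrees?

233°

square ↓ −90°: 116 − 90 = 26°
analog 31° ↓ −31°: 26 − 31 = -5 → -5 + 360 = 355°
square ↑ +90°: 355 + 90 = 445 → 445 − 360 = 85°
triadic ↓ −120°: 85 − 120 = -35 → -35 + 360 = 325°
split-comp 38° ↑ +218°: 325 + 218 = 543 → 543 − 360 = 183°
analog 50° ↑ +50°: 183 + 50 = 233°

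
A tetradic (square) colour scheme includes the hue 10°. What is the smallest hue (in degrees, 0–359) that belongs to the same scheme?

A square tetradic scheme places four hues every 90°.
The full set through 10° is {10°, 100°, 190°, 280°}.

10°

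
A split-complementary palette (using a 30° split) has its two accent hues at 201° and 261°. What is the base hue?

The accents sit 30° either side of the complement, so the complement is their short-arc midpoint on the wheel.
Short-arc midpoint of 201° and 261°: 231°.
Base is 180° from the complement: 231 − 180 = 51°

51°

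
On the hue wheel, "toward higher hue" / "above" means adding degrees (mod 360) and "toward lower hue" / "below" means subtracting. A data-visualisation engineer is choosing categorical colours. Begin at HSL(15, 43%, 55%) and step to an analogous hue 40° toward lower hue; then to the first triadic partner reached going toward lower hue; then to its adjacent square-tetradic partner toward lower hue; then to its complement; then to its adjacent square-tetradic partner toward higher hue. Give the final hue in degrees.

35°

analog 40° ↓ −40°: 15 − 40 = -25 → -25 + 360 = 335°
triadic ↓ −120°: 335 − 120 = 215°
square ↓ −90°: 215 − 90 = 125°
complement +180°: 125 + 180 = 305°
square ↑ +90°: 305 + 90 = 395 → 395 − 360 = 35°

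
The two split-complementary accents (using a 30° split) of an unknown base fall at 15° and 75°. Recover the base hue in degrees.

The accents sit 30° either side of the complement, so the complement is their short-arc midpoint on the wheel.
Short-arc midpoint of 15° and 75°: 45°.
Base is 180° from the complement: 45 − 180 = -135 → -135 + 360 = 225°

225°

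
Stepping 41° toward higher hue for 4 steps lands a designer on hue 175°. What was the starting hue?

11°

4 steps of 41° (toward higher hue) give a net shift of +164°.
Start = end − shift: 175 − 164 = 11°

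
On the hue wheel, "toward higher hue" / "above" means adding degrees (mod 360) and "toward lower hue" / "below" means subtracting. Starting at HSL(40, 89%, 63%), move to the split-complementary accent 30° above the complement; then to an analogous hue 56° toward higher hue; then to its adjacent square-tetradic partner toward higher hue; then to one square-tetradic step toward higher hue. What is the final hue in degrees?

split-comp 30° ↑ +210°: 40 + 210 = 250°
analog 56° ↑ +56°: 250 + 56 = 306°
square ↑ +90°: 306 + 90 = 396 → 396 − 360 = 36°
square ↑ +90°: 36 + 90 = 126°

126°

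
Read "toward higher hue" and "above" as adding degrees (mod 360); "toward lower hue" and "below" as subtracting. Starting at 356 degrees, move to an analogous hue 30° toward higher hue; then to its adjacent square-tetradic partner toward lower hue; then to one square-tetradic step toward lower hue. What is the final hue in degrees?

206°

+30° (analog 30° ↑): 356 + 30 = 386 → 386 − 360 = 26°
−90° (square ↓): 26 − 90 = -64 → -64 + 360 = 296°
−90° (square ↓): 296 − 90 = 206°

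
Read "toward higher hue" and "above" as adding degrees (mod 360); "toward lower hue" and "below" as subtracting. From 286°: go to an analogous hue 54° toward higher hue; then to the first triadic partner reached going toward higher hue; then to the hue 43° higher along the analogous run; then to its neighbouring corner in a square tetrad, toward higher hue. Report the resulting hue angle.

233°

286 + 54 = 340°   (analog 54° ↑)
340 + 120 = 460 → 460 − 360 = 100°   (triadic ↑)
100 + 43 = 143°   (analog 43° ↑)
143 + 90 = 233°   (square ↑)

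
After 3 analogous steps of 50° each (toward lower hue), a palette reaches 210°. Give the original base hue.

0°

3 steps of 50° (toward lower hue) give a net shift of −150°.
Start = end − shift: 210 + 150 = 360 → 360 − 360 = 0°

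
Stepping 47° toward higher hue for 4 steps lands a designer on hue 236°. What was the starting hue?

48°

4 steps of 47° (toward higher hue) give a net shift of +188°.
Start = end − shift: 236 − 188 = 48°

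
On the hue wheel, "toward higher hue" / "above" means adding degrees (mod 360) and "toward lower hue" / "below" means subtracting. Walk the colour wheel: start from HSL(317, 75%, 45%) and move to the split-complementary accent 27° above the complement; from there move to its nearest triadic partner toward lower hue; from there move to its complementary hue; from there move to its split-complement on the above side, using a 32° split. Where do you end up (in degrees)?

76°

317 + 207 = 524 → 524 − 360 = 164°   (split-comp 27° ↑)
164 − 120 = 44°   (triadic ↓)
44 + 180 = 224°   (complement)
224 + 212 = 436 → 436 − 360 = 76°   (split-comp 32° ↑)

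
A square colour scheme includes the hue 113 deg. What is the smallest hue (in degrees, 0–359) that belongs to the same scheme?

A square tetradic scheme places four hues every 90°.
The full set through 113° is {23°, 113°, 203°, 293°}.

23°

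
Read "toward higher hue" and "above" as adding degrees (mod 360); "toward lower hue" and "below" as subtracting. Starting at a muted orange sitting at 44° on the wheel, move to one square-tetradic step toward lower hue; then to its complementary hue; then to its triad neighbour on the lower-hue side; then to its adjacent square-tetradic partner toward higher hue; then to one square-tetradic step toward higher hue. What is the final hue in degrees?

square ↓ −90°: 44 − 90 = -46 → -46 + 360 = 314°
complement +180°: 314 + 180 = 494 → 494 − 360 = 134°
triadic ↓ −120°: 134 − 120 = 14°
square ↑ +90°: 14 + 90 = 104°
square ↑ +90°: 104 + 90 = 194°

194°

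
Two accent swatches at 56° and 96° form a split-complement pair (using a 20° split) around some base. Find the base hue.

The accents sit 20° either side of the complement, so the complement is their short-arc midpoint on the wheel.
Short-arc midpoint of 56° and 96°: 76°.
Base is 180° from the complement: 76 − 180 = -104 → -104 + 360 = 256°

256°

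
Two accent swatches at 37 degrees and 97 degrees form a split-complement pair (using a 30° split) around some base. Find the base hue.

247°

The accents sit 30° either side of the complement, so the complement is their short-arc midpoint on the wheel.
Short-arc midpoint of 37° and 97°: 67°.
Base is 180° from the complement: 67 − 180 = -113 → -113 + 360 = 247°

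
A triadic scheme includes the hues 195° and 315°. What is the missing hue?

A triad places three hues 120° apart.
The full set through 195° is {75°, 195°, 315°}.
Given {195°, 315°}, the missing hue is 75°.

75°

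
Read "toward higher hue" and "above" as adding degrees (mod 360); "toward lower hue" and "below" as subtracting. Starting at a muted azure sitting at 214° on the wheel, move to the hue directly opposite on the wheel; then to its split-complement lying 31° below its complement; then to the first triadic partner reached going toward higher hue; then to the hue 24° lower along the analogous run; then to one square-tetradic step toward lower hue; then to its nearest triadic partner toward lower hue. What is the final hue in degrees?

69°

complement +180°: 214 + 180 = 394 → 394 − 360 = 34°
split-comp 31° ↓ +149°: 34 + 149 = 183°
triadic ↑ +120°: 183 + 120 = 303°
analog 24° ↓ −24°: 303 − 24 = 279°
square ↓ −90°: 279 − 90 = 189°
triadic ↓ −120°: 189 − 120 = 69°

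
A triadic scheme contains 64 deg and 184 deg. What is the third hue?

A triad spaces three hues 120° apart.
The full set is {64°, 184°, 304°}.

304°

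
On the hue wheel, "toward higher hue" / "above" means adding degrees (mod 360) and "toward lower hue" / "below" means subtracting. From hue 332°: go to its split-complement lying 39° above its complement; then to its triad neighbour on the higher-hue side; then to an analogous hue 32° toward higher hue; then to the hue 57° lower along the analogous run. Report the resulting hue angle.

332 + 219 = 551 → 551 − 360 = 191°   (split-comp 39° ↑)
191 + 120 = 311°   (triadic ↑)
311 + 32 = 343°   (analog 32° ↑)
343 − 57 = 286°   (analog 57° ↓)

286°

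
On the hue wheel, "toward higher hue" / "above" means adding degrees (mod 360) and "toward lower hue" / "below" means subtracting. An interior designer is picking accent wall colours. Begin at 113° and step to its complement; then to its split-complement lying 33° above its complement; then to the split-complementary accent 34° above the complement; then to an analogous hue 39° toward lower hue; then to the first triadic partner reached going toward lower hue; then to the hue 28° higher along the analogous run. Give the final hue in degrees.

complement +180°: 113 + 180 = 293°
split-comp 33° ↑ +213°: 293 + 213 = 506 → 506 − 360 = 146°
split-comp 34° ↑ +214°: 146 + 214 = 360 → 360 − 360 = 0°
analog 39° ↓ −39°: 0 − 39 = -39 → -39 + 360 = 321°
triadic ↓ −120°: 321 − 120 = 201°
analog 28° ↑ +28°: 201 + 28 = 229°

229°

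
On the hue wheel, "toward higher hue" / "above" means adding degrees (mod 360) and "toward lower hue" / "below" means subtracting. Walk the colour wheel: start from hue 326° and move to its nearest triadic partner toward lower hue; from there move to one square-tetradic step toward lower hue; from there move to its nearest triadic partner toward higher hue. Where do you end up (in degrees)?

236°

−120° (triadic ↓): 326 − 120 = 206°
−90° (square ↓): 206 − 90 = 116°
+120° (triadic ↑): 116 + 120 = 236°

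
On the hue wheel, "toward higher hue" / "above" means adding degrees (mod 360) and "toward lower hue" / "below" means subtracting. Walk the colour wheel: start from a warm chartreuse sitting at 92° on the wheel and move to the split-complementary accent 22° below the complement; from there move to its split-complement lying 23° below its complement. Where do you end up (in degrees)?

47°

+158° (split-comp 22° ↓): 92 + 158 = 250°
+157° (split-comp 23° ↓): 250 + 157 = 407 → 407 − 360 = 47°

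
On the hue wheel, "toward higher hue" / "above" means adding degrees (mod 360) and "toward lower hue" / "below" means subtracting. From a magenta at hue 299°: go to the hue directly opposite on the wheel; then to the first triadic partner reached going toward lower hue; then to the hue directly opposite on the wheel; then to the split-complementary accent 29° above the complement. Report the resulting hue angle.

28°

299 + 180 = 479 → 479 − 360 = 119°   (complement)
119 − 120 = -1 → -1 + 360 = 359°   (triadic ↓)
359 + 180 = 539 → 539 − 360 = 179°   (complement)
179 + 209 = 388 → 388 − 360 = 28°   (split-comp 29° ↑)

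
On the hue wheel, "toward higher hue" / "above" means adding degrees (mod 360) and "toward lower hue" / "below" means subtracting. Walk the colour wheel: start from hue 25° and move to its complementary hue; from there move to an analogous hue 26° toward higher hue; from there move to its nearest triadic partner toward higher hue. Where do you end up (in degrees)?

351°

25 + 180 = 205°   (complement)
205 + 26 = 231°   (analog 26° ↑)
231 + 120 = 351°   (triadic ↑)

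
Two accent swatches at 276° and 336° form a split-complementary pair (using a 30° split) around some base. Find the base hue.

The accents sit 30° either side of the complement, so the complement is their short-arc midpoint on the wheel.
Short-arc midpoint of 276° and 336°: 306°.
Base is 180° from the complement: 306 − 180 = 126°

126°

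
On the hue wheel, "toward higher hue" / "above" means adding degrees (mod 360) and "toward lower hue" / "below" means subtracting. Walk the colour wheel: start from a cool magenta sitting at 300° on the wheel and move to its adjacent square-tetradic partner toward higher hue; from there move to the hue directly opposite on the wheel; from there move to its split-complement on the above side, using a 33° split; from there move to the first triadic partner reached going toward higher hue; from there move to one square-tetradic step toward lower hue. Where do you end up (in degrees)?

93°

300 + 90 = 390 → 390 − 360 = 30°   (square ↑)
30 + 180 = 210°   (complement)
210 + 213 = 423 → 423 − 360 = 63°   (split-comp 33° ↑)
63 + 120 = 183°   (triadic ↑)
183 − 90 = 93°   (square ↓)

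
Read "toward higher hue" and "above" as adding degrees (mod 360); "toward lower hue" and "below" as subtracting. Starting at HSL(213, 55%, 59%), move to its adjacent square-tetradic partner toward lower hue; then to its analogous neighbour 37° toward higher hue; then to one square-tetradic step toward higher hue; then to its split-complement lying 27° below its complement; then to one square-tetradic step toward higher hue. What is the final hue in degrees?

213 − 90 = 123°   (square ↓)
123 + 37 = 160°   (analog 37° ↑)
160 + 90 = 250°   (square ↑)
250 + 153 = 403 → 403 − 360 = 43°   (split-comp 27° ↓)
43 + 90 = 133°   (square ↑)

133°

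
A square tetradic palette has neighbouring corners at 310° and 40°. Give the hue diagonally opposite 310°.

130°

A square tetradic scheme places four hues 90° apart; opposite corners are 180° apart.
310 + 180 = 490 → 490 − 360 = 130°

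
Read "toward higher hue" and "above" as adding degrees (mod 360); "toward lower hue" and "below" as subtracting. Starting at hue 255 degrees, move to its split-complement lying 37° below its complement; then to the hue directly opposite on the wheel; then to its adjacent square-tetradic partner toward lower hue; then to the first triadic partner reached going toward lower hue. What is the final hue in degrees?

255 + 143 = 398 → 398 − 360 = 38°   (split-comp 37° ↓)
38 + 180 = 218°   (complement)
218 − 90 = 128°   (square ↓)
128 − 120 = 8°   (triadic ↓)

8°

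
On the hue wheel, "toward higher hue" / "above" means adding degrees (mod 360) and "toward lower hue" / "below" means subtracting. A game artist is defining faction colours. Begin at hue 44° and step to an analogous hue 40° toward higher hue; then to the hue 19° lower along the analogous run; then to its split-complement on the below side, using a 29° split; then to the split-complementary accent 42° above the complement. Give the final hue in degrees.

analog 40° ↑ +40°: 44 + 40 = 84°
analog 19° ↓ −19°: 84 − 19 = 65°
split-comp 29° ↓ +151°: 65 + 151 = 216°
split-comp 42° ↑ +222°: 216 + 222 = 438 → 438 − 360 = 78°

78°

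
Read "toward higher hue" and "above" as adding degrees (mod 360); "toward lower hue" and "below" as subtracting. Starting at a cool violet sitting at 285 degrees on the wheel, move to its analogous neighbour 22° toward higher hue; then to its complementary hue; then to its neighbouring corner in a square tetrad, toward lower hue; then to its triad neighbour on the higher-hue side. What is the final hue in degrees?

157°

285 + 22 = 307°   (analog 22° ↑)
307 + 180 = 487 → 487 − 360 = 127°   (complement)
127 − 90 = 37°   (square ↓)
37 + 120 = 157°   (triadic ↑)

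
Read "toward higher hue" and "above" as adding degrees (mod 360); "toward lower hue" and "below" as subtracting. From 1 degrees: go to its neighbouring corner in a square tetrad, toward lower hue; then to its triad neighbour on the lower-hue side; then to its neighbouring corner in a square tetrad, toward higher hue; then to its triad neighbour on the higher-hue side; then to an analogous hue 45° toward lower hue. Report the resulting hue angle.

316°

square ↓ −90°: 1 − 90 = -89 → -89 + 360 = 271°
triadic ↓ −120°: 271 − 120 = 151°
square ↑ +90°: 151 + 90 = 241°
triadic ↑ +120°: 241 + 120 = 361 → 361 − 360 = 1°
analog 45° ↓ −45°: 1 − 45 = -44 → -44 + 360 = 316°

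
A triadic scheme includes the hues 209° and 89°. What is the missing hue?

329°

A triad places three hues 120° apart.
The full set through 89° is {89°, 209°, 329°}.
Given {89°, 209°}, the missing hue is 329°.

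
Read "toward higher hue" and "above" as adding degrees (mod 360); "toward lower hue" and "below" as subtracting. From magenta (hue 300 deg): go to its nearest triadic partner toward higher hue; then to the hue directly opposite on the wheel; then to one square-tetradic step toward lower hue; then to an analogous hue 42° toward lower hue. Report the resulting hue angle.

108°

+120° (triadic ↑): 300 + 120 = 420 → 420 − 360 = 60°
+180° (complement): 60 + 180 = 240°
−90° (square ↓): 240 − 90 = 150°
−42° (analog 42° ↓): 150 − 42 = 108°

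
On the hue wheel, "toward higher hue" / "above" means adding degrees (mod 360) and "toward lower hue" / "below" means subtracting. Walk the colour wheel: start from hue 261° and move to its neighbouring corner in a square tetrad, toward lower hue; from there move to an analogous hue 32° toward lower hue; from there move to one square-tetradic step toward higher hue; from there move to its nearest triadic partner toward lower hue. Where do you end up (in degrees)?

square ↓ −90°: 261 − 90 = 171°
analog 32° ↓ −32°: 171 − 32 = 139°
square ↑ +90°: 139 + 90 = 229°
triadic ↓ −120°: 229 − 120 = 109°

109°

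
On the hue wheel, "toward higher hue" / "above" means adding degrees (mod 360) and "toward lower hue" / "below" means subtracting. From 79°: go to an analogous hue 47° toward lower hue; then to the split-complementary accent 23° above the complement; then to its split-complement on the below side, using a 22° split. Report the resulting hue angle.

−47° (analog 47° ↓): 79 − 47 = 32°
+203° (split-comp 23° ↑): 32 + 203 = 235°
+158° (split-comp 22° ↓): 235 + 158 = 393 → 393 − 360 = 33°

33°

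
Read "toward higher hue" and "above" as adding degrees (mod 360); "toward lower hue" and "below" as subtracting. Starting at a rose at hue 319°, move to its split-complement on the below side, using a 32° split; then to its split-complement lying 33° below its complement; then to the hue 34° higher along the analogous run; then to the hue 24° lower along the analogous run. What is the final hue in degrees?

264°

319 + 148 = 467 → 467 − 360 = 107°   (split-comp 32° ↓)
107 + 147 = 254°   (split-comp 33° ↓)
254 + 34 = 288°   (analog 34° ↑)
288 − 24 = 264°   (analog 24° ↓)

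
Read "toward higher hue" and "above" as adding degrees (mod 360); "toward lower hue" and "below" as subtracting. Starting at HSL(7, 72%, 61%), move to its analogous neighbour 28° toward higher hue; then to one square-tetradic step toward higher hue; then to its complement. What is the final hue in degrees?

+28° (analog 28° ↑): 7 + 28 = 35°
+90° (square ↑): 35 + 90 = 125°
+180° (complement): 125 + 180 = 305°

305°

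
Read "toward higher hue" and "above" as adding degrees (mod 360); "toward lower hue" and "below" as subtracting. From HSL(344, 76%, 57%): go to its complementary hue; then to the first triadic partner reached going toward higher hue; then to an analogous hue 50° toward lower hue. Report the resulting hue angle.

344 + 180 = 524 → 524 − 360 = 164°   (complement)
164 + 120 = 284°   (triadic ↑)
284 − 50 = 234°   (analog 50° ↓)

234°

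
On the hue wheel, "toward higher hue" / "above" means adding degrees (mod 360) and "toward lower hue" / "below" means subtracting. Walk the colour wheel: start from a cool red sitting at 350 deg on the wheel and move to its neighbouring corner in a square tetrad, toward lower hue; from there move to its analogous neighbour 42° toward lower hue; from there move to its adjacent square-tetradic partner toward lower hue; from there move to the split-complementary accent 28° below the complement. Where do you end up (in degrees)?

280°

350 − 90 = 260°   (square ↓)
260 − 42 = 218°   (analog 42° ↓)
218 − 90 = 128°   (square ↓)
128 + 152 = 280°   (split-comp 28° ↓)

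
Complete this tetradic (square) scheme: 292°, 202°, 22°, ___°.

112°

A square tetradic scheme places four hues every 90°.
The full set through 22° is {22°, 112°, 202°, 292°}.
Given {22°, 202°, 292°}, the missing hue is 112°.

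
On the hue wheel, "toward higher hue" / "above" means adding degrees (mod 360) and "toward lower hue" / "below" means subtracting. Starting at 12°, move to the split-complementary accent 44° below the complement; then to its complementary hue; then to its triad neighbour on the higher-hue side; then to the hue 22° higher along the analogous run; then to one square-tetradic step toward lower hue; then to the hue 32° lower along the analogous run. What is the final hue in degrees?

12 + 136 = 148°   (split-comp 44° ↓)
148 + 180 = 328°   (complement)
328 + 120 = 448 → 448 − 360 = 88°   (triadic ↑)
88 + 22 = 110°   (analog 22° ↑)
110 − 90 = 20°   (square ↓)
20 − 32 = -12 → -12 + 360 = 348°   (analog 32° ↓)

348°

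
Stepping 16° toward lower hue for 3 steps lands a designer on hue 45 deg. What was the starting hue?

3 steps of 16° (toward lower hue) give a net shift of −48°.
Start = end − shift: 45 + 48 = 93°

93°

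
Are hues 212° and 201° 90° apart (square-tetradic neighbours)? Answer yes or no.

Angular distance: |212 − 201| = 11 = 11°.
90° apart (square-tetradic neighbours) requires 90°.

no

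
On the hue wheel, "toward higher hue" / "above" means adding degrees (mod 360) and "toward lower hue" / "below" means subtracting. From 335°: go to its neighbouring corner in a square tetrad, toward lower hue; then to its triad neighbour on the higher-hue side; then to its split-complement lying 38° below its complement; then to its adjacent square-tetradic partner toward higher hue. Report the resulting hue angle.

237°

335 − 90 = 245°   (square ↓)
245 + 120 = 365 → 365 − 360 = 5°   (triadic ↑)
5 + 142 = 147°   (split-comp 38° ↓)
147 + 90 = 237°   (square ↑)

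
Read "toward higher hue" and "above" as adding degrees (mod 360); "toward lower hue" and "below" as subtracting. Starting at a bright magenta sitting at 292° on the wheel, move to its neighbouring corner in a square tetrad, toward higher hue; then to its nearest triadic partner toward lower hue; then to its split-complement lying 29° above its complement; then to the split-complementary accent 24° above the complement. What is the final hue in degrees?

292 + 90 = 382 → 382 − 360 = 22°   (square ↑)
22 − 120 = -98 → -98 + 360 = 262°   (triadic ↓)
262 + 209 = 471 → 471 − 360 = 111°   (split-comp 29° ↑)
111 + 204 = 315°   (split-comp 24° ↑)

315°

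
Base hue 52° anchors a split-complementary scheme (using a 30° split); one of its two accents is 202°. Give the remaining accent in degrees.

262°

Split-complementary hues sit 30° either side of the complement.
Complement of the base 52°: 52 + 180 = 232°
The given accent 202° is 30° one side of 232°; the other accent sits 30° the other side: 232 + 30 = 262°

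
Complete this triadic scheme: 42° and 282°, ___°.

A triad places three hues 120° apart.
The full set through 42° is {42°, 162°, 282°}.
Given {42°, 282°}, the missing hue is 162°.

162°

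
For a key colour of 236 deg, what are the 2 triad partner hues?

356° and 116°

A triad places three hues 120° apart.
236 + 120 = 356°
236 + 240 = 476 → 476 − 360 = 116°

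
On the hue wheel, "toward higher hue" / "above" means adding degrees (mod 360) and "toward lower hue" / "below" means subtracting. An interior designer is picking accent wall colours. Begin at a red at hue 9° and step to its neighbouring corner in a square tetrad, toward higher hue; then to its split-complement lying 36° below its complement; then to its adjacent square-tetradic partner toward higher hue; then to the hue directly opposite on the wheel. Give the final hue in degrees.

153°

+90° (square ↑): 9 + 90 = 99°
+144° (split-comp 36° ↓): 99 + 144 = 243°
+90° (square ↑): 243 + 90 = 333°
+180° (complement): 333 + 180 = 513 → 513 − 360 = 153°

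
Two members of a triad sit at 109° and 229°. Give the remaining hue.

A triad spaces three hues 120° apart.
The full set is {109°, 229°, 349°}.

349°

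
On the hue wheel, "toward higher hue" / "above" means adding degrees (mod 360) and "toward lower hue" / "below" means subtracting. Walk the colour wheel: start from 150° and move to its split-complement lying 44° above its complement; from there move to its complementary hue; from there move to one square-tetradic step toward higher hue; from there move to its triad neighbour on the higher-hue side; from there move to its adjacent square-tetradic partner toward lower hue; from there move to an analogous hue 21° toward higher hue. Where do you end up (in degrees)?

335°

150 + 224 = 374 → 374 − 360 = 14°   (split-comp 44° ↑)
14 + 180 = 194°   (complement)
194 + 90 = 284°   (square ↑)
284 + 120 = 404 → 404 − 360 = 44°   (triadic ↑)
44 − 90 = -46 → -46 + 360 = 314°   (square ↓)
314 + 21 = 335°   (analog 21° ↑)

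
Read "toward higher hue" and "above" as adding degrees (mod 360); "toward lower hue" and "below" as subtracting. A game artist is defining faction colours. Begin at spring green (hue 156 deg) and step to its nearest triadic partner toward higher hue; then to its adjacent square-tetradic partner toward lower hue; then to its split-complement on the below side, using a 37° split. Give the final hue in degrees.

156 + 120 = 276°   (triadic ↑)
276 − 90 = 186°   (square ↓)
186 + 143 = 329°   (split-comp 37° ↓)

329°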